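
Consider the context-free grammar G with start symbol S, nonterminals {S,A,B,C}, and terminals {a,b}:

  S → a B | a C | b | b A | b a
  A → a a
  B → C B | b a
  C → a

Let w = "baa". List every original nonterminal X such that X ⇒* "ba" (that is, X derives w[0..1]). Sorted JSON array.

Convert to CNF:
  S -> T0 B | T0 C | T1 A | T1 T0 | b
  A -> T0 T0
  B -> C B | T1 T0
  C -> a
  T0 -> a
  T1 -> b

CYK fill, restricted to cells inside w[0..1]:
  T[0,0] 'b' = {S,T1}  orig:{S}
  T[1,1] 'a' = {C,T0}  orig:{C}
  T[0,1] 'ba' = {B,S}

Original NTs in T[0,1] deriving "ba": ["B", "S"]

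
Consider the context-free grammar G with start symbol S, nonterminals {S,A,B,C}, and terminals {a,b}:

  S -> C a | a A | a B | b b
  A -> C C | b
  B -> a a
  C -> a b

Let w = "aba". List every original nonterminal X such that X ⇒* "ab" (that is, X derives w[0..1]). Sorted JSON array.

Convert to CNF:
  S -> C T0 | T0 A | T0 B | T1 T1
  A -> C C | b
  B -> T0 T0
  C -> T0 T1
  T0 -> a
  T1 -> b

Fill CYK table bottom-up — only the sub-triangle for w[0..1]:
  [0..0]={T0}  "a"  orig:{}
  [1..1]={A,T1}  "b"  orig:{A}
  [0..1]={C,S}  "ab"

Original NTs in T[0,1] deriving "ab": ["C", "S"]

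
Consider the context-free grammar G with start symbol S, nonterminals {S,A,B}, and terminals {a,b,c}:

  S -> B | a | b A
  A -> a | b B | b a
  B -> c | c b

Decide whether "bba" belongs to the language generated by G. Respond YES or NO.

Convert to CNF:
  S -> T0 A | T2 T0 | a | c
  A -> T0 B | T0 T1 | a
  B -> T2 T0 | c
  T0 -> b
  T1 -> a
  T2 -> c

CYK table (by increasing span):
  [0..0]={T0}  "b"  orig:{}
  [1..1]={T0}  "b"  orig:{}
  [2..2]={A,S,T1}  "a"  orig:{A,S}
  [0..1]=∅  "bb"
  [1..2]={A,S}  "ba"
  [0..2]={S}  "bba"

S ∈ T[0,2] ⇒ YES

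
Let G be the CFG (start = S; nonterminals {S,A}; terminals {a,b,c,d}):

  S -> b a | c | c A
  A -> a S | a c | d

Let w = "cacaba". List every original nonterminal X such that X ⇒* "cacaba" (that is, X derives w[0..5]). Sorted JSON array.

Convert to CNF:
  S -> T1 A | T2 T0 | c
  A -> T0 S | T0 T1 | d
  T0 -> a
  T1 -> c
  T2 -> b

Fill CYK table bottom-up (cells [i..j] with 0 ≤ i ≤ j ≤ 5 only):
  T[0,0] 'c' = {S,T1}  orig:{S}
  T[1,1] 'a' = {T0}  orig:{}
  T[2,2] 'c' = {S,T1}  orig:{S}
  T[3,3] 'a' = {T0}  orig:{}
  T[4,4] 'b' = {T2}  orig:{}
  T[5,5] 'a' = {T0}  orig:{}
  T[0,1] 'ca' = ∅
  T[1,2] 'ac' = {A}
  T[2,3] 'ca' = ∅
  T[3,4] 'ab' = ∅
  T[4,5] 'ba' = {S}
  T[0,2] 'cac' = {S}
  T[1,3] 'aca' = ∅
  T[2,4] 'cab' = ∅
  T[3,5] 'aba' = {A}
  T[0,3] 'caca' = ∅
  T[1,4] 'acab' = ∅
  T[2,5] 'caba' = {S}
  T[0,4] 'cacab' = ∅
  T[1,5] 'acaba' = {A}
  T[0,5] 'cacaba' = {S}

Original NTs in T[0,5] deriving "cacaba": ["S"]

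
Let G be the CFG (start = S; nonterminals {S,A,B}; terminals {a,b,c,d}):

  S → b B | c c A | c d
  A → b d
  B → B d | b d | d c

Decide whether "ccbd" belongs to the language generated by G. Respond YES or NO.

CNF form of G:
  S -> T0 B | T2 T1 | T2 X3
  A -> T0 T1
  B -> B T1 | T0 T1 | T1 T2
  T0 -> b
  T1 -> d
  T2 -> c
  X3 -> T2 A

CYK fill:
  [0..0]={T2}  "c"  orig:{}
  [1..1]={T2}  "c"  orig:{}
  [2..2]={T0}  "b"  orig:{}
  [3..3]={T1}  "d"  orig:{}
  [0..1]=∅  "cc"
  [1..2]=∅  "cb"
  [2..3]={A,B}  "bd"
  [0..2]=∅  "ccb"
  [1..3]={X3}  "cbd"  orig:{}
  [0..3]={S}  "ccbd"

S ∈ T[0,3] ⇒ YES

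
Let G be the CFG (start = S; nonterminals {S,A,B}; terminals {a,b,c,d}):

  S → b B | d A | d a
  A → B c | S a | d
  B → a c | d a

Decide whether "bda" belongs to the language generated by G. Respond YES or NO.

CNF form of G:
  S -> T2 A | T2 T1 | T3 B
  A -> B T0 | S T1 | d
  B -> T1 T0 | T2 T1
  T0 -> c
  T1 -> a
  T2 -> d
  T3 -> b

CYK fill:
  [0..0]={T3}  "b"  orig:{}
  [1..1]={A,T2}  "d"  orig:{A}
  [2..2]={T1}  "a"  orig:{}
  [0..1]=∅  "bd"
  [1..2]={B,S}  "da"
  [0..2]={S}  "bda"

S ∈ T[0,2] ⇒ YES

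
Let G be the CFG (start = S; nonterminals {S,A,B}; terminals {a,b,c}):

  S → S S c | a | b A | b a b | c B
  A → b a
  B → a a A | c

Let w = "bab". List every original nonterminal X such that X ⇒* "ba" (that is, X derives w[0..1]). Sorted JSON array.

CNF form of G:
  S -> S X4 | T0 A | T0 X5 | T2 B | a
  A -> T0 T1
  B -> T1 X3 | c
  T0 -> b
  T1 -> a
  T2 -> c
  X3 -> T1 A
  X4 -> S T2
  X5 -> T1 T0

Fill CYK table bottom-up — only the sub-triangle for w[0..1]:
  T[0,0] 'b' = {T0}  orig:{}
  T[1,1] 'a' = {S,T1}  orig:{S}
  T[0,1] 'ba' = {A}

Original NTs in T[0,1] deriving "ba": ["A"]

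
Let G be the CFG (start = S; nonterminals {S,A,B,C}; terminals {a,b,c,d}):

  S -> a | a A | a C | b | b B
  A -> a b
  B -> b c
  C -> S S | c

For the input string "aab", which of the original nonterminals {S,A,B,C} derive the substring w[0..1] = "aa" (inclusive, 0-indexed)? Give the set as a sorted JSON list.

CNF form of G:
  S -> T0 A | T0 C | T1 B | a | b
  A -> T0 T1
  B -> T1 T2
  C -> S S | c
  T0 -> a
  T1 -> b
  T2 -> c

CYK fill — only the sub-triangle for w[0..1]:
  T[0,0] 'a' = {S,T0}  orig:{S}
  T[1,1] 'a' = {S,T0}  orig:{S}
  T[0,1] 'aa' = {C}

Original NTs in T[0,1] deriving "aa": ["C"]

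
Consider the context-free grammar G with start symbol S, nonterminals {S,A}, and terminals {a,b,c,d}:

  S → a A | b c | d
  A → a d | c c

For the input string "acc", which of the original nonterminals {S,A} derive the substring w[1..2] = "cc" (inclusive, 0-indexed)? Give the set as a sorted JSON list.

CNF form of G:
  S -> T0 A | T3 T2 | d
  A -> T0 T1 | T2 T2
  T0 -> a
  T1 -> d
  T2 -> c
  T3 -> b

Fill CYK table bottom-up, restricted to cells inside w[1..2]:
  cell(1,1) c: {T2}  orig:{}
  cell(2,2) c: {T2}  orig:{}
  cell(1,2) cc: {A}

Original NTs in T[1,2] deriving "cc": ["A"]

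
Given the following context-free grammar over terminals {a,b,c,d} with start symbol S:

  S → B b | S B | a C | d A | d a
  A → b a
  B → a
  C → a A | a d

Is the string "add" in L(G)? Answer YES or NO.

Convert to CNF:
  S -> B T0 | S B | T1 C | T2 A | T2 T1
  A -> T0 T1
  B -> a
  C -> T1 A | T1 T2
  T0 -> b
  T1 -> a
  T2 -> d

CYK fill:
  T[0,0] 'a' = {B,T1}  orig:{B}
  T[1,1] 'd' = {T2}  orig:{}
  T[2,2] 'd' = {T2}  orig:{}
  T[0,1] 'ad' = {C}
  T[1,2] 'dd' = ∅
  T[0,2] 'add' = ∅

S ∉ T[0,2] ⇒ NO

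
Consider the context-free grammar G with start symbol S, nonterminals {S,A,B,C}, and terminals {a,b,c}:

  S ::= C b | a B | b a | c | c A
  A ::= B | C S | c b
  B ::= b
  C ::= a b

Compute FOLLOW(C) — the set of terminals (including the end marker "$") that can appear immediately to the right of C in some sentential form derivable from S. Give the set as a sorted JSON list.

FIRST iteration:
iter 1:
  A via A→c b: +{c}
  B via B→b: +{b}
  C via C→a b: +{a}
  S via S→C b: +{a}
  S via S→b a: +{b}
  S via S→c: +{c}
  FIRST[S]={a,b,c}  FIRST[A]={c}  FIRST[B]={b}  FIRST[C]={a}
iter 2:
  A via A→B: +{b}
  A via A→C S: +{a}
  FIRST[S]={a,b,c}  FIRST[A]={a,b,c}  FIRST[B]={b}  FIRST[C]={a}
iter 3: (stable)
  FIRST[S]={a,b,c}  FIRST[A]={a,b,c}  FIRST[B]={b}  FIRST[C]={a}

Compute FOLLOW by fixpoint:
seed FOLLOW(S) with $
iter 1:
  A→C S: FOLLOW(C) ⊇ FIRST(S) = {a,b,c}; new: +{a,b,c}
  S→a B: FOLLOW(B) ⊇ FOLLOW(S) ⊇ {$}; new: +{$}
  S→c A: FOLLOW(A) ⊇ FOLLOW(S) ⊇ {$}; new: +{$}
  FOLLOW(S)={$}  FOLLOW(A)={$}  FOLLOW(B)={$}  FOLLOW(C)={a,b,c}
iter 2: (no change)
  FOLLOW(S)={$}  FOLLOW(A)={$}  FOLLOW(B)={$}  FOLLOW(C)={a,b,c}

FOLLOW(C) = ["a", "b", "c"]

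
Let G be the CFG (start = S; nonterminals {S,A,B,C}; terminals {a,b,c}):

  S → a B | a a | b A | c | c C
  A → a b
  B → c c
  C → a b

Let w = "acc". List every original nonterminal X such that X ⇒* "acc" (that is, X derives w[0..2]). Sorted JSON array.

CNF form of G:
  S -> T0 B | T0 T0 | T1 A | T2 C | c
  A -> T0 T1
  B -> T2 T2
  C -> T0 T1
  T0 -> a
  T1 -> b
  T2 -> c

CYK table (by increasing span) — only the sub-triangle for w[0..2]:
  [0..0]={T0}  "a"  orig:{}
  [1..1]={S,T2}  "c"  orig:{S}
  [2..2]={S,T2}  "c"  orig:{S}
  [0..1]=∅  "ac"
  [1..2]={B}  "cc"
  [0..2]={S}  "acc"

Original NTs in T[0,2] deriving "acc": ["S"]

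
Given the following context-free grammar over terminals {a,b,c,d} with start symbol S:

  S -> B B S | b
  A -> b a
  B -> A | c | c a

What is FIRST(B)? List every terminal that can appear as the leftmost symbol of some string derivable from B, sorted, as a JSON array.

FIRST sets, iterate to fixpoint:
round 1:
  A via A→b a: +{b}
  B via B→A: +{b}
  B via B→c: +{c}
  S via S→B B S: +{b,c}
  S: {b,c}  A: {b}  B: {b,c}
round 2: (no change)
  S: {b,c}  A: {b}  B: {b,c}

FIRST(B) = ["b", "c"]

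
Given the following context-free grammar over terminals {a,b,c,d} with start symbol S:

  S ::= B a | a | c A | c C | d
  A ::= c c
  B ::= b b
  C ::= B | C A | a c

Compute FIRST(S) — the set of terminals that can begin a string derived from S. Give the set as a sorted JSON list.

FIRST iteration:
iter 1:
  A via A→c c: +{c}
  B via B→b b: +{b}
  C via C→B: +{b}
  C via C→a c: +{a}
  S via S→B a: +{b}
  S via S→a: +{a}
  S via S→c A: +{c}
  S via S→d: +{d}
  FIRST(S)={a,b,c,d}  FIRST(A)={c}  FIRST(B)={b}  FIRST(C)={a,b}
iter 2: (no change)
  FIRST(S)={a,b,c,d}  FIRST(A)={c}  FIRST(B)={b}  FIRST(C)={a,b}

FIRST(S) = ["a", "b", "c", "d"]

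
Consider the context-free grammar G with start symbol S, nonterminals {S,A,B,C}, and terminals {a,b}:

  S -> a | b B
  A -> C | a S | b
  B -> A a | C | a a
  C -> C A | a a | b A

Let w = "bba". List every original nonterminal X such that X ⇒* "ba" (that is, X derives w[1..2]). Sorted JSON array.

Convert to CNF:
  S -> T1 B | a
  A -> C A | T0 S | T0 T0 | T1 A | b
  B -> A T0 | C A | T0 T0 | T1 A
  C -> C A | T0 T0 | T1 A
  T0 -> a
  T1 -> b

CYK fill (cells [i..j] with 1 ≤ i ≤ j ≤ 2 only):
  cell(1,1) b: {A,T1}  orig:{A}
  cell(2,2) a: {S,T0}  orig:{S}
  cell(1,2) ba: {B}

Original NTs in T[1,2] deriving "ba": ["B"]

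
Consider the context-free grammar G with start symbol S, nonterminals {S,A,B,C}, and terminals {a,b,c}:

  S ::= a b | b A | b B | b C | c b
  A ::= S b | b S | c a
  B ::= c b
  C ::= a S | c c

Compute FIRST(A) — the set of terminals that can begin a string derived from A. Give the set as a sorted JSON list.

FIRST sets, iterate to fixpoint:
pass 1:
  A via A→b S: +{b}
  A via A→c a: +{c}
  B via B→c b: +{c}
  C via C→a S: +{a}
  C via C→c c: +{c}
  S via S→a b: +{a}
  S via S→b A: +{b}
  S via S→c b: +{c}
  FIRST(S)={a,b,c}  FIRST(A)={b,c}  FIRST(B)={c}  FIRST(C)={a,c}
pass 2:
  A via A→S b: +{a}
  FIRST(S)={a,b,c}  FIRST(A)={a,b,c}  FIRST(B)={c}  FIRST(C)={a,c}
pass 3: (no change)
  FIRST(S)={a,b,c}  FIRST(A)={a,b,c}  FIRST(B)={c}  FIRST(C)={a,c}

FIRST(A) = ["a", "b", "c"]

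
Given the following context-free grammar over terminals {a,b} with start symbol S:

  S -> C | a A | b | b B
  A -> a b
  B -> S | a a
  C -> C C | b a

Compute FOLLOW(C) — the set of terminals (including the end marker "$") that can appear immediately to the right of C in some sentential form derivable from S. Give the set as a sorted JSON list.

FIRST sets, iterate to fixpoint:
pass 1:
  A via A→a b: +{a}
  B via B→a a: +{a}
  C via C→b a: +{b}
  S via S→C: +{b}
  S via S→a A: +{a}
  FIRST[S]={a,b}  FIRST[A]={a}  FIRST[B]={a}  FIRST[C]={b}
pass 2:
  B via B→S: +{b}
  FIRST[S]={a,b}  FIRST[A]={a}  FIRST[B]={a,b}  FIRST[C]={b}
pass 3: — fixpoint
  FIRST[S]={a,b}  FIRST[A]={a}  FIRST[B]={a,b}  FIRST[C]={b}

FOLLOW iteration:
initialize: $ ∈ FOLLOW(S)
pass 1:
  C→C C: FOLLOW(C) ⊇ FIRST(C) = {b}; new: +{b}
  S→C: FOLLOW(C) ⊇ FOLLOW(S) ⊇ {$}; new: +{$}
  S→a A: FOLLOW(A) ⊇ FOLLOW(S) ⊇ {$}; new: +{$}
  S→b B: FOLLOW(B) ⊇ FOLLOW(S) ⊇ {$}; new: +{$}
  S: {$}  A: {$}  B: {$}  C: {$,b}
pass 2: done
  S: {$}  A: {$}  B: {$}  C: {$,b}

FOLLOW(C) = ["$", "b"]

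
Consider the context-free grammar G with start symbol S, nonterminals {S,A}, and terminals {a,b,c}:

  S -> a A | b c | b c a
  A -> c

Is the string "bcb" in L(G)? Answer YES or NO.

CNF form of G:
  S -> T0 A | T1 T2 | T1 X3
  A -> c
  T0 -> a
  T1 -> b
  T2 -> c
  X3 -> T2 T0

CYK table (by increasing span):
  cell(0,0) b: {T1}  orig:{}
  cell(1,1) c: {A,T2}  orig:{A}
  cell(2,2) b: {T1}  orig:{}
  cell(0,1) bc: {S}
  cell(1,2) cb: ∅
  cell(0,2) bcb: ∅

S ∉ T[0,2] ⇒ NO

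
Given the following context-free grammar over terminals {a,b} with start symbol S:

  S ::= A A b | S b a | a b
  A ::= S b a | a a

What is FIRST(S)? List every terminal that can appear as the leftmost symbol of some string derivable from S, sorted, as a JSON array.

Compute FIRST by fixpoint:
iter 1:
  A via A→a a: +{a}
  S via S→A A b: +{a}
  FIRST(S)={a}  FIRST(A)={a}
iter 2: (no change)
  FIRST(S)={a}  FIRST(A)={a}

FIRST(S) = ["a"]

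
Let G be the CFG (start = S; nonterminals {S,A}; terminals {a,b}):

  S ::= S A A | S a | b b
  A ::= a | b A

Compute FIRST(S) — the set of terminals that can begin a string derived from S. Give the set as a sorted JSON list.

FIRST sets, iterate to fixpoint:
[1]
  A via A→a: +{a}
  A via A→b A: +{b}
  S via S→b b: +{b}
  S: {b}  A: {a,b}
[2] (stable)
  S: {b}  A: {a,b}

FIRST(S) = ["b"]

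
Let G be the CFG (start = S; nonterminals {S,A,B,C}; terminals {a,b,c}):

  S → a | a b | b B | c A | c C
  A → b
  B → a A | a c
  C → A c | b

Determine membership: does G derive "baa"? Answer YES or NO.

Convert to CNF:
  S -> T0 T2 | T1 A | T1 C | T2 B | a
  A -> b
  B -> T0 A | T0 T1
  C -> A T1 | b
  T0 -> a
  T1 -> c
  T2 -> b

Fill CYK table bottom-up:
  T[0,0] 'b' = {A,C,T2}  orig:{A,C}
  T[1,1] 'a' = {S,T0}  orig:{S}
  T[2,2] 'a' = {S,T0}  orig:{S}
  T[0,1] 'ba' = ∅
  T[1,2] 'aa' = ∅
  T[0,2] 'baa' = ∅

S ∉ T[0,2] ⇒ NO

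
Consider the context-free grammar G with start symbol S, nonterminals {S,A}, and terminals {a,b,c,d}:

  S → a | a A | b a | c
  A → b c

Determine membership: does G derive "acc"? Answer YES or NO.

CNF form of G:
  S -> T0 T2 | T2 A | a | c
  A -> T0 T1
  T0 -> b
  T1 -> c
  T2 -> a

CYK table (by increasing span):
  [0..0]={S,T2}  "a"  orig:{S}
  [1..1]={S,T1}  "c"  orig:{S}
  [2..2]={S,T1}  "c"  orig:{S}
  [0..1]=∅  "ac"
  [1..2]=∅  "cc"
  [0..2]=∅  "acc"

S ∉ T[0,2] ⇒ NO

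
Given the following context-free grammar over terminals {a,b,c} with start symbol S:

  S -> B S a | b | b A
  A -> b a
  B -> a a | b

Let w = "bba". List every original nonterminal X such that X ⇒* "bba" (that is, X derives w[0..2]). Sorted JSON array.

CNF form of G:
  S -> B X2 | T0 A | b
  A -> T0 T1
  B -> T1 T1 | b
  T0 -> b
  T1 -> a
  X2 -> S T1

CYK fill (cells [i..j] with 0 ≤ i ≤ j ≤ 2 only):
  [0..0]={B,S,T0}  "b"  orig:{B,S}
  [1..1]={B,S,T0}  "b"  orig:{B,S}
  [2..2]={T1}  "a"  orig:{}
  [0..1]=∅  "bb"
  [1..2]={A,X2}  "ba"  orig:{A}
  [0..2]={S}  "bba"

Original NTs in T[0,2] deriving "bba": ["S"]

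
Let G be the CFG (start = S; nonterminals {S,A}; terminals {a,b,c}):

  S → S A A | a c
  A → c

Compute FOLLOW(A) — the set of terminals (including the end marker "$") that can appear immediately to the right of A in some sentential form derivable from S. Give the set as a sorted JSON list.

Compute FIRST by fixpoint:
pass 1:
  A via A→c: +{c}
  S via S→a c: +{a}
  FIRST[S]={a}  FIRST[A]={c}
pass 2: — fixpoint
  FIRST[S]={a}  FIRST[A]={c}

FOLLOW sets:
initialize: $ ∈ FOLLOW(S)
iter 1:
  S→S A A: FOLLOW(S) ⊇ FIRST(A) = {c}; new: +{c}
  S→S A A: FOLLOW(A) ⊇ FIRST(A) = {c}; new: +{c}
  S→S A A: FOLLOW(A) ⊇ FOLLOW(S) ⊇ {$,c}; new: +{$}
  S: {$,c}  A: {$,c}
iter 2: (no change)
  S: {$,c}  A: {$,c}

FOLLOW(A) = ["$", "c"]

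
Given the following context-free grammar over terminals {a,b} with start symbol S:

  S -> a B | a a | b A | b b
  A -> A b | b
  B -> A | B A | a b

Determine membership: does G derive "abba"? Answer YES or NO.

Convert to CNF:
  S -> T0 A | T0 T0 | T1 B | T1 T1
  A -> A T0 | b
  B -> A T0 | B A | T1 T0 | b
  T0 -> b
  T1 -> a

Fill CYK table bottom-up:
  cell(0,0) a: {T1}  orig:{}
  cell(1,1) b: {A,B,T0}  orig:{A,B}
  cell(2,2) b: {A,B,T0}  orig:{A,B}
  cell(3,3) a: {T1}  orig:{}
  cell(0,1) ab: {B,S}
  cell(1,2) bb: {A,B,S}
  cell(2,3) ba: ∅
  cell(0,2) abb: {B,S}
  cell(1,3) bba: ∅
  cell(0,3) abba: ∅

S ∉ T[0,3] ⇒ NO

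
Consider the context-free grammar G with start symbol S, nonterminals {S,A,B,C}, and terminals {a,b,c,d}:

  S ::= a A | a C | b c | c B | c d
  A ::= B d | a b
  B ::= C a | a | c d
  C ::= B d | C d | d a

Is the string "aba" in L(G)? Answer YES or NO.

CNF form of G:
  S -> T1 A | T1 C | T2 T3 | T3 B | T3 T0
  A -> B T0 | T1 T2
  B -> C T1 | T3 T0 | a
  C -> B T0 | C T0 | T0 T1
  T0 -> d
  T1 -> a
  T2 -> b
  T3 -> c

Fill CYK table bottom-up:
  cell(0,0) a: {B,T1}  orig:{B}
  cell(1,1) b: {T2}  orig:{}
  cell(2,2) a: {B,T1}  orig:{B}
  cell(0,1) ab: {A}
  cell(1,2) ba: ∅
  cell(0,2) aba: ∅

S ∉ T[0,2] ⇒ NO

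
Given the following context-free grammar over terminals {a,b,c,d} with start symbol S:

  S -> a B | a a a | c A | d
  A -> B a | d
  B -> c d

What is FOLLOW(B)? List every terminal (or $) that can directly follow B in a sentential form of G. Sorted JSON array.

FIRST iteration:
round 1:
  A via A→d: +{d}
  B via B→c d: +{c}
  S via S→a B: +{a}
  S via S→c A: +{c}
  S via S→d: +{d}
  FIRST(S)={a,c,d}  FIRST(A)={d}  FIRST(B)={c}
round 2:
  A via A→B a: +{c}
  FIRST(S)={a,c,d}  FIRST(A)={c,d}  FIRST(B)={c}
round 3: (stable)
  FIRST(S)={a,c,d}  FIRST(A)={c,d}  FIRST(B)={c}

FOLLOW iteration:
seed FOLLOW(S) with $
[1]
  A→B a: FOLLOW(B) ⊇ FIRST(a) = {a}; new: +{a}
  S→a B: FOLLOW(B) ⊇ FOLLOW(S) ⊇ {$}; new: +{$}
  S→c A: FOLLOW(A) ⊇ FOLLOW(S) ⊇ {$}; new: +{$}
  FOLLOW[S]={$}  FOLLOW[A]={$}  FOLLOW[B]={$,a}
[2] — fixpoint
  FOLLOW[S]={$}  FOLLOW[A]={$}  FOLLOW[B]={$,a}

FOLLOW(B) = ["$", "a"]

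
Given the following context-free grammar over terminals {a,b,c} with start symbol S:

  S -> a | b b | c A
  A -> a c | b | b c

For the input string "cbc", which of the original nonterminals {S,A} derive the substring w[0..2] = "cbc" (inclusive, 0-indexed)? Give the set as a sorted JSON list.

CNF form of G:
  S -> T1 A | T2 T2 | a
  A -> T0 T1 | T2 T1 | b
  T0 -> a
  T1 -> c
  T2 -> b

Fill CYK table bottom-up (cells [i..j] with 0 ≤ i ≤ j ≤ 2 only):
  T[0,0] 'c' = {T1}  orig:{}
  T[1,1] 'b' = {A,T2}  orig:{A}
  T[2,2] 'c' = {T1}  orig:{}
  T[0,1] 'cb' = {S}
  T[1,2] 'bc' = {A}
  T[0,2] 'cbc' = {S}

Original NTs in T[0,2] deriving "cbc": ["S"]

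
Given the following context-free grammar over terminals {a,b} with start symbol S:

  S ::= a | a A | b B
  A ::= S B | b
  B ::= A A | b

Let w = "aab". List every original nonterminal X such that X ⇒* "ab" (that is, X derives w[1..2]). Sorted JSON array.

Convert to CNF:
  S -> T0 A | T1 B | a
  A -> S B | b
  B -> A A | b
  T0 -> a
  T1 -> b

CYK fill (cells [i..j] with 1 ≤ i ≤ j ≤ 2 only):
  T[1,1] 'a' = {S,T0}  orig:{S}
  T[2,2] 'b' = {A,B,T1}  orig:{A,B}
  T[1,2] 'ab' = {A,S}

Original NTs in T[1,2] deriving "ab": ["A", "S"]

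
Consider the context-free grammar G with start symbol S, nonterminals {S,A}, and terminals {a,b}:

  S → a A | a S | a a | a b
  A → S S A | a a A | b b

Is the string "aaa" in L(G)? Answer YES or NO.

Convert to CNF:
  S -> T0 A | T0 S | T0 T0 | T0 T1
  A -> S X2 | T0 X3 | T1 T1
  T0 -> a
  T1 -> b
  X2 -> S A
  X3 -> T0 A

Fill CYK table bottom-up:
  T[0,0] 'a' = {T0}  orig:{}
  T[1,1] 'a' = {T0}  orig:{}
  T[2,2] 'a' = {T0}  orig:{}
  T[0,1] 'aa' = {S}
  T[1,2] 'aa' = {S}
  T[0,2] 'aaa' = {S}

S ∈ T[0,2] ⇒ YES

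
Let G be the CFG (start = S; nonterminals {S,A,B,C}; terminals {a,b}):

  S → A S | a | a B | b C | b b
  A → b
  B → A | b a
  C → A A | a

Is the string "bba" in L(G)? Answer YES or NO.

Convert to CNF:
  S -> A S | T0 C | T0 T0 | T1 B | a
  A -> b
  B -> T0 T1 | b
  C -> A A | a
  T0 -> b
  T1 -> a

Fill CYK table bottom-up:
  cell(0,0) b: {A,B,T0}  orig:{A,B}
  cell(1,1) b: {A,B,T0}  orig:{A,B}
  cell(2,2) a: {C,S,T1}  orig:{C,S}
  cell(0,1) bb: {C,S}
  cell(1,2) ba: {B,S}
  cell(0,2) bba: {S}

S ∈ T[0,2] ⇒ YES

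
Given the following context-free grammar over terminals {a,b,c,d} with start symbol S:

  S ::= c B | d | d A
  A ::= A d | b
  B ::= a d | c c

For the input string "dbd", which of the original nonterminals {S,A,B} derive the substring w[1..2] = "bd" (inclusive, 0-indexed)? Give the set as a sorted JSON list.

Convert to CNF:
  S -> T0 A | T2 B | d
  A -> A T0 | b
  B -> T1 T0 | T2 T2
  T0 -> d
  T1 -> a
  T2 -> c

CYK fill — only the sub-triangle for w[1..2]:
  cell(1,1) b: {A}
  cell(2,2) d: {S,T0}  orig:{S}
  cell(1,2) bd: {A}

Original NTs in T[1,2] deriving "bd": ["A"]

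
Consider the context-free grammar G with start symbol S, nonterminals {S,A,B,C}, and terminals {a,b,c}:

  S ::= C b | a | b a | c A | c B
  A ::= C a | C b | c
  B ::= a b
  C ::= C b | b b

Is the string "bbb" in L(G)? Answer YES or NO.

Convert to CNF:
  S -> C T1 | T1 T0 | T2 A | T2 B | a
  A -> C T0 | C T1 | c
  B -> T0 T1
  C -> C T1 | T1 T1
  T0 -> a
  T1 -> b
  T2 -> c

CYK fill:
  [0..0]={T1}  "b"  orig:{}
  [1..1]={T1}  "b"  orig:{}
  [2..2]={T1}  "b"  orig:{}
  [0..1]={C}  "bb"
  [1..2]={C}  "bb"
  [0..2]={A,C,S}  "bbb"

S ∈ T[0,2] ⇒ YES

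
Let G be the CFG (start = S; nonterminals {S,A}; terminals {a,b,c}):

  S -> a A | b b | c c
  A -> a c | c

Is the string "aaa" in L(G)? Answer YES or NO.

Convert to CNF:
  S -> T0 A | T1 T1 | T2 T2
  A -> T0 T1 | c
  T0 -> a
  T1 -> c
  T2 -> b

CYK fill:
  [0..0]={T0}  "a"  orig:{}
  [1..1]={T0}  "a"  orig:{}
  [2..2]={T0}  "a"  orig:{}
  [0..1]=∅  "aa"
  [1..2]=∅  "aa"
  [0..2]=∅  "aaa"

S ∉ T[0,2] ⇒ NO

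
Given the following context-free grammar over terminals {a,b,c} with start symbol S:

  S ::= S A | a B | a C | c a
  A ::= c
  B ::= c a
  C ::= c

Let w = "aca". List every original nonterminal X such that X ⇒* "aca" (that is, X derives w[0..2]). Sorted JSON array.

CNF form of G:
  S -> S A | T0 T1 | T1 B | T1 C
  A -> c
  B -> T0 T1
  C -> c
  T0 -> c
  T1 -> a

Fill CYK table bottom-up, restricted to cells inside w[0..2]:
  cell(0,0) a: {T1}  orig:{}
  cell(1,1) c: {A,C,T0}  orig:{A,C}
  cell(2,2) a: {T1}  orig:{}
  cell(0,1) ac: {S}
  cell(1,2) ca: {B,S}
  cell(0,2) aca: {S}

Original NTs in T[0,2] deriving "aca": ["S"]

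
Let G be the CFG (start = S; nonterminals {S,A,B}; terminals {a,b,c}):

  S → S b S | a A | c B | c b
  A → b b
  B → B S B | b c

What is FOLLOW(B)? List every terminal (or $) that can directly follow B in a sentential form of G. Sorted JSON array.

Compute FIRST by fixpoint:
round 1:
  A via A→b b: +{b}
  B via B→b c: +{b}
  S via S→a A: +{a}
  S via S→c B: +{c}
  FIRST(S)={a,c}  FIRST(A)={b}  FIRST(B)={b}
round 2: — fixpoint
  FIRST(S)={a,c}  FIRST(A)={b}  FIRST(B)={b}

FOLLOW iteration:
seed FOLLOW(S) with $
iter 1:
  B→B S B: FOLLOW(B) ⊇ FIRST(S) = {a,c}; new: +{a,c}
  B→B S B: FOLLOW(S) ⊇ FIRST(B) = {b}; new: +{b}
  S→a A: FOLLOW(A) ⊇ FOLLOW(S) ⊇ {$,b}; new: +{$,b}
  S→c B: FOLLOW(B) ⊇ FOLLOW(S) ⊇ {$,b}; new: +{$,b}
  FOLLOW[S]={$,b}  FOLLOW[A]={$,b}  FOLLOW[B]={$,a,b,c}
iter 2: done
  FOLLOW[S]={$,b}  FOLLOW[A]={$,b}  FOLLOW[B]={$,a,b,c}

FOLLOW(B) = ["$", "a", "b", "c"]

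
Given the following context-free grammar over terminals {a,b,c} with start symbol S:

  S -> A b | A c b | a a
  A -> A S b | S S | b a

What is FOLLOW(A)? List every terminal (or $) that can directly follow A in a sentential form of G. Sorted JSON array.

Compute FIRST by fixpoint:
[1]
  A via A→b a: +{b}
  S via S→A b: +{b}
  S via S→a a: +{a}
  FIRST(S)={a,b}  FIRST(A)={b}
[2]
  A via A→S S: +{a}
  FIRST(S)={a,b}  FIRST(A)={a,b}
[3] (stable)
  FIRST(S)={a,b}  FIRST(A)={a,b}

FOLLOW iteration:
initialize: $ ∈ FOLLOW(S)
round 1:
  A→A S b: FOLLOW(A) ⊇ FIRST(S) = {a,b}; new: +{a,b}
  A→A S b: FOLLOW(S) ⊇ FIRST(b) = {b}; new: +{b}
  A→S S: FOLLOW(S) ⊇ FIRST(S) = {a,b}; new: +{a}
  S→A c b: FOLLOW(A) ⊇ FIRST(c) = {c}; new: +{c}
  FOLLOW[S]={$,a,b}  FOLLOW[A]={a,b,c}
round 2:
  A→S S: FOLLOW(S) ⊇ FOLLOW(A) ⊇ {a,b,c}; new: +{c}
  FOLLOW[S]={$,a,b,c}  FOLLOW[A]={a,b,c}
round 3: (no change)
  FOLLOW[S]={$,a,b,c}  FOLLOW[A]={a,b,c}

FOLLOW(A) = ["a", "b", "c"]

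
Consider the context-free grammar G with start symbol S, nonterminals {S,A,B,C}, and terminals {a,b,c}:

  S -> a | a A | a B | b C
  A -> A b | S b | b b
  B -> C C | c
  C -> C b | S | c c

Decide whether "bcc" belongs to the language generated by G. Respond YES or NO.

Convert to CNF:
  S -> T0 C | T1 A | T1 B | a
  A -> A T0 | S T0 | T0 T0
  B -> C C | c
  C -> C T0 | T0 C | T1 A | T1 B | T2 T2 | a
  T0 -> b
  T1 -> a
  T2 -> c

CYK fill:
  [0..0]={T0}  "b"  orig:{}
  [1..1]={B,T2}  "c"  orig:{B}
  [2..2]={B,T2}  "c"  orig:{B}
  [0..1]=∅  "bc"
  [1..2]={C}  "cc"
  [0..2]={C,S}  "bcc"

S ∈ T[0,2] ⇒ YES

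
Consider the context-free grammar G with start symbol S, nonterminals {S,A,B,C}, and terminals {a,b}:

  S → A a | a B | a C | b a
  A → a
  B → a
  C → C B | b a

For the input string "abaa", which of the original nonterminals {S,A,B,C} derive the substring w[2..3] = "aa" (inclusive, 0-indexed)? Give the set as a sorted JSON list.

CNF form of G:
  S -> A T1 | T0 T1 | T1 B | T1 C
  A -> a
  B -> a
  C -> C B | T0 T1
  T0 -> b
  T1 -> a

Fill CYK table bottom-up (cells [i..j] with 2 ≤ i ≤ j ≤ 3 only):
  T[2,2] 'a' = {A,B,T1}  orig:{A,B}
  T[3,3] 'a' = {A,B,T1}  orig:{A,B}
  T[2,3] 'aa' = {S}

Original NTs in T[2,3] deriving "aa": ["S"]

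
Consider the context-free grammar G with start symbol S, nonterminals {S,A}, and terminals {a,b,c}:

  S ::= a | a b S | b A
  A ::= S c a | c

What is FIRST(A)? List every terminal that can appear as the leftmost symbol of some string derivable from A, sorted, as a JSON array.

FIRST sets, iterate to fixpoint:
pass 1:
  A via A→c: +{c}
  S via S→a: +{a}
  S via S→b A: +{b}
  FIRST(S)={a,b}  FIRST(A)={c}
pass 2:
  A via A→S c a: +{a,b}
  FIRST(S)={a,b}  FIRST(A)={a,b,c}
pass 3: (stable)
  FIRST(S)={a,b}  FIRST(A)={a,b,c}

FIRST(A) = ["a", "b", "c"]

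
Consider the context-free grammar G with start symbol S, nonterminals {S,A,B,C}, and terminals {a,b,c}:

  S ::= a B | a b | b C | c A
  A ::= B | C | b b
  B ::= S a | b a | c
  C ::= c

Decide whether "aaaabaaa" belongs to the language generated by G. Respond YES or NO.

Convert to CNF:
  S -> T0 B | T0 T1 | T1 C | T2 A
  A -> S T0 | T1 T0 | T1 T1 | c
  B -> S T0 | T1 T0 | c
  C -> c
  T0 -> a
  T1 -> b
  T2 -> c

Fill CYK table bottom-up:
  [0..0]={T0}  "a"  orig:{}
  [1..1]={T0}  "a"  orig:{}
  [2..2]={T0}  "a"  orig:{}
  [3..3]={T0}  "a"  orig:{}
  [4..4]={T1}  "b"  orig:{}
  [5..5]={T0}  "a"  orig:{}
  [6..6]={T0}  "a"  orig:{}
  [7..7]={T0}  "a"  orig:{}
  [0..1]=∅  "aa"
  [1..2]=∅  "aa"
  [2..3]=∅  "aa"
  [3..4]={S}  "ab"
  [4..5]={A,B}  "ba"
  [5..6]=∅  "aa"
  [6..7]=∅  "aa"
  [0..2]=∅  "aaa"
  [1..3]=∅  "aaa"
  [2..4]=∅  "aab"
  [3..5]={A,B,S}  "aba"
  [4..6]=∅  "baa"
  [5..7]=∅  "aaa"
  [0..3]=∅  "aaaa"
  [1..4]=∅  "aaab"
  [2..5]={S}  "aaba"
  [3..6]={A,B}  "abaa"
  [4..7]=∅  "baaa"
  [0..4]=∅  "aaaab"
  [1..5]=∅  "aaaba"
  [2..6]={A,B,S}  "aabaa"
  [3..7]=∅  "abaaa"
  [0..5]=∅  "aaaaba"
  [1..6]={S}  "aaabaa"
  [2..7]={A,B}  "aabaaa"
  [0..6]=∅  "aaaabaa"
  [1..7]={A,B,S}  "aaabaaa"
  [0..7]={S}  "aaaabaaa"

S ∈ T[0,7] ⇒ YES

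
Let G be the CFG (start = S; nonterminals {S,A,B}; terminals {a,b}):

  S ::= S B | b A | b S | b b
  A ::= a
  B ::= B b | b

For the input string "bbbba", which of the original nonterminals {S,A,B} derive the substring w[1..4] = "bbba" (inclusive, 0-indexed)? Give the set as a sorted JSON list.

Convert to CNF:
  S -> S B | T0 A | T0 S | T0 T0
  A -> a
  B -> B T0 | b
  T0 -> b

CYK table (by increasing span) (cells [i..j] with 1 ≤ i ≤ j ≤ 4 only):
  cell(1,1) b: {B,T0}  orig:{B}
  cell(2,2) b: {B,T0}  orig:{B}
  cell(3,3) b: {B,T0}  orig:{B}
  cell(4,4) a: {A}
  cell(1,2) bb: {B,S}
  cell(2,3) bb: {B,S}
  cell(3,4) ba: {S}
  cell(1,3) bbb: {B,S}
  cell(2,4) bba: {S}
  cell(1,4) bbba: {S}

Original NTs in T[1,4] deriving "bbba": ["S"]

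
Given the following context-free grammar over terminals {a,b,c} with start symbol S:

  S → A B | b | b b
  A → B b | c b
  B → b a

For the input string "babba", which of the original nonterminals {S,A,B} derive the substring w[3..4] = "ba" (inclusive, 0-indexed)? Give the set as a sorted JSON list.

Convert to CNF:
  S -> A B | T0 T0 | b
  A -> B T0 | T1 T0
  B -> T0 T2
  T0 -> b
  T1 -> c
  T2 -> a

CYK table (by increasing span) — only the sub-triangle for w[3..4]:
  [3..3]={S,T0}  "b"  orig:{S}
  [4..4]={T2}  "a"  orig:{}
  [3..4]={B}  "ba"

Original NTs in T[3,4] deriving "ba": ["B"]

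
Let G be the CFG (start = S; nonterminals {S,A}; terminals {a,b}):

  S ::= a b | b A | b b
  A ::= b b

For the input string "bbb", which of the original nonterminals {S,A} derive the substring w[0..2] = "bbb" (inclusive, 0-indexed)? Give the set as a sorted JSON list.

CNF form of G:
  S -> T0 A | T0 T0 | T1 T0
  A -> T0 T0
  T0 -> b
  T1 -> a

CYK table (by increasing span), restricted to cells inside w[0..2]:
  [0..0]={T0}  "b"  orig:{}
  [1..1]={T0}  "b"  orig:{}
  [2..2]={T0}  "b"  orig:{}
  [0..1]={A,S}  "bb"
  [1..2]={A,S}  "bb"
  [0..2]={S}  "bbb"

Original NTs in T[0,2] deriving "bbb": ["S"]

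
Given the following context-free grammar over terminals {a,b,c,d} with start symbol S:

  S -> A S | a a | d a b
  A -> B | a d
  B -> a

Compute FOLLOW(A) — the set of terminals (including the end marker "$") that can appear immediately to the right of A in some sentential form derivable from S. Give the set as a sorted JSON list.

FIRST iteration:
[1]
  A via A→a d: +{a}
  B via B→a: +{a}
  S via S→A S: +{a}
  S via S→d a b: +{d}
  S: {a,d}  A: {a}  B: {a}
[2] done
  S: {a,d}  A: {a}  B: {a}

Compute FOLLOW by fixpoint:
FOLLOW(S) := {$}
pass 1:
  S→A S: FOLLOW(A) ⊇ FIRST(S) = {a,d}; new: +{a,d}
  FOLLOW(S)={$}  FOLLOW(A)={a,d}  FOLLOW(B)={}
pass 2:
  A→B: FOLLOW(B) ⊇ FOLLOW(A) ⊇ {a,d}; new: +{a,d}
  FOLLOW(S)={$}  FOLLOW(A)={a,d}  FOLLOW(B)={a,d}
pass 3: — fixpoint
  FOLLOW(S)={$}  FOLLOW(A)={a,d}  FOLLOW(B)={a,d}

FOLLOW(A) = ["a", "d"]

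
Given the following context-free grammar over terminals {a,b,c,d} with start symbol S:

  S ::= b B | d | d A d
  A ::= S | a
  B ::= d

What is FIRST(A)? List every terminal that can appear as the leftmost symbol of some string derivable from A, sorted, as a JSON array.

Compute FIRST by fixpoint:
[1]
  A via A→a: +{a}
  B via B→d: +{d}
  S via S→b B: +{b}
  S via S→d: +{d}
  FIRST(S)={b,d}  FIRST(A)={a}  FIRST(B)={d}
[2]
  A via A→S: +{b,d}
  FIRST(S)={b,d}  FIRST(A)={a,b,d}  FIRST(B)={d}
[3] done
  FIRST(S)={b,d}  FIRST(A)={a,b,d}  FIRST(B)={d}

FIRST(A) = ["a", "b", "d"]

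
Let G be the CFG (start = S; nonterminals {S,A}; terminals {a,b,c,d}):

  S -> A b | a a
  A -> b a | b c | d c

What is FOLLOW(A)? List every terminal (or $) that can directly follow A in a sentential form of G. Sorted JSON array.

FIRST iteration:
round 1:
  A via A→b a: +{b}
  A via A→d c: +{d}
  S via S→A b: +{b,d}
  S via S→a a: +{a}
  S: {a,b,d}  A: {b,d}
round 2: — fixpoint
  S: {a,b,d}  A: {b,d}

Compute FOLLOW by fixpoint:
initialize: $ ∈ FOLLOW(S)
[1]
  S→A b: FOLLOW(A) ⊇ FIRST(b) = {b}; new: +{b}
  FOLLOW[S]={$}  FOLLOW[A]={b}
[2] done
  FOLLOW[S]={$}  FOLLOW[A]={b}

FOLLOW(A) = ["b"]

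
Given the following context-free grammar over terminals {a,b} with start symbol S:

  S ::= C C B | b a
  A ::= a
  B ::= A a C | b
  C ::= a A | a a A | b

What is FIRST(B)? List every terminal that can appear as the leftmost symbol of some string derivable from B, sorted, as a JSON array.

Compute FIRST by fixpoint:
pass 1:
  A via A→a: +{a}
  B via B→A a C: +{a}
  B via B→b: +{b}
  C via C→a A: +{a}
  C via C→b: +{b}
  S via S→C C B: +{a,b}
  FIRST(S)={a,b}  FIRST(A)={a}  FIRST(B)={a,b}  FIRST(C)={a,b}
pass 2: done
  FIRST(S)={a,b}  FIRST(A)={a}  FIRST(B)={a,b}  FIRST(C)={a,b}

FIRST(B) = ["a", "b"]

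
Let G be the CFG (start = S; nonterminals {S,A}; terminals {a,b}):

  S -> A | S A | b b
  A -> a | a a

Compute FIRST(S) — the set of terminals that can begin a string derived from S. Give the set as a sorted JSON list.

FIRST iteration:
[1]
  A via A→a: +{a}
  S via S→A: +{a}
  S via S→b b: +{b}
  S: {a,b}  A: {a}
[2] (stable)
  S: {a,b}  A: {a}

FIRST(S) = ["a", "b"]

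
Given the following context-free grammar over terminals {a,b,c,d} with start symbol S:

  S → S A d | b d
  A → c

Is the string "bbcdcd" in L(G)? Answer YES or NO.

Convert to CNF:
  S -> S X2 | T1 T0
  A -> c
  T0 -> d
  T1 -> b
  X2 -> A T0

Fill CYK table bottom-up:
  cell(0,0) b: {T1}  orig:{}
  cell(1,1) b: {T1}  orig:{}
  cell(2,2) c: {A}
  cell(3,3) d: {T0}  orig:{}
  cell(4,4) c: {A}
  cell(5,5) d: {T0}  orig:{}
  cell(0,1) bb: ∅
  cell(1,2) bc: ∅
  cell(2,3) cd: {X2}  orig:{}
  cell(3,4) dc: ∅
  cell(4,5) cd: {X2}  orig:{}
  cell(0,2) bbc: ∅
  cell(1,3) bcd: ∅
  cell(2,4) cdc: ∅
  cell(3,5) dcd: ∅
  cell(0,3) bbcd: ∅
  cell(1,4) bcdc: ∅
  cell(2,5) cdcd: ∅
  cell(0,4) bbcdc: ∅
  cell(1,5) bcdcd: ∅
  cell(0,5) bbcdcd: ∅

S ∉ T[0,5] ⇒ NO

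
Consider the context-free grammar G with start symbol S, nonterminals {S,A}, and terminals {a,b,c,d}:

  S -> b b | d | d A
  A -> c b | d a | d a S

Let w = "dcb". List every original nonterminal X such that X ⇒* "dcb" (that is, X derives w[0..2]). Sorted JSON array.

Convert to CNF:
  S -> T1 T1 | T2 A | d
  A -> T0 T1 | T2 T3 | T2 X4
  T0 -> c
  T1 -> b
  T2 -> d
  T3 -> a
  X4 -> T3 S

CYK table (by increasing span) (cells [i..j] with 0 ≤ i ≤ j ≤ 2 only):
  [0..0]={S,T2}  "d"  orig:{S}
  [1..1]={T0}  "c"  orig:{}
  [2..2]={T1}  "b"  orig:{}
  [0..1]=∅  "dc"
  [1..2]={A}  "cb"
  [0..2]={S}  "dcb"

Original NTs in T[0,2] deriving "dcb": ["S"]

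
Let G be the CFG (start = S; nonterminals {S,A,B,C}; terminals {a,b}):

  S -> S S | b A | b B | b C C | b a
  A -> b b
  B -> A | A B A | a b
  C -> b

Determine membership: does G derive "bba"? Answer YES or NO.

Convert to CNF:
  S -> S S | T0 A | T0 B | T0 T1 | T0 X3
  A -> T0 T0
  B -> A X2 | T0 T0 | T1 T0
  C -> b
  T0 -> b
  T1 -> a
  X2 -> B A
  X3 -> C C

CYK fill:
  [0..0]={C,T0}  "b"  orig:{C}
  [1..1]={C,T0}  "b"  orig:{C}
  [2..2]={T1}  "a"  orig:{}
  [0..1]={A,B,X3}  "bb"  orig:{A,B}
  [1..2]={S}  "ba"
  [0..2]=∅  "bba"

S ∉ T[0,2] ⇒ NO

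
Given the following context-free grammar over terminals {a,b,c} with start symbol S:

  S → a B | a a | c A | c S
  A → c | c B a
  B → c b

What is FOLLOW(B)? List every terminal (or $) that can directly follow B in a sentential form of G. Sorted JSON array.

FIRST iteration:
[1]
  A via A→c: +{c}
  B via B→c b: +{c}
  S via S→a B: +{a}
  S via S→c A: +{c}
  FIRST(S)={a,c}  FIRST(A)={c}  FIRST(B)={c}
[2] done
  FIRST(S)={a,c}  FIRST(A)={c}  FIRST(B)={c}

Compute FOLLOW by fixpoint:
FOLLOW(S) := {$}
round 1:
  A→c B a: FOLLOW(B) ⊇ FIRST(a) = {a}; new: +{a}
  S→a B: FOLLOW(B) ⊇ FOLLOW(S) ⊇ {$}; new: +{$}
  S→c A: FOLLOW(A) ⊇ FOLLOW(S) ⊇ {$}; new: +{$}
  FOLLOW[S]={$}  FOLLOW[A]={$}  FOLLOW[B]={$,a}
round 2: done
  FOLLOW[S]={$}  FOLLOW[A]={$}  FOLLOW[B]={$,a}

FOLLOW(B) = ["$", "a"]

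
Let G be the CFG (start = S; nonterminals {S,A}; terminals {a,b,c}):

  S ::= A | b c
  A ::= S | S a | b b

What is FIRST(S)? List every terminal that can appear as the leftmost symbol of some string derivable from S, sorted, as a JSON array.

FIRST iteration:
pass 1:
  A via A→b b: +{b}
  S via S→A: +{b}
  FIRST[S]={b}  FIRST[A]={b}
pass 2: — fixpoint
  FIRST[S]={b}  FIRST[A]={b}

FIRST(S) = ["b"]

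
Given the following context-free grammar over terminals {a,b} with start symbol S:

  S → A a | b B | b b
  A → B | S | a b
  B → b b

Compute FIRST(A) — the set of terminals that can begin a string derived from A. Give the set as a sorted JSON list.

Compute FIRST by fixpoint:
iter 1:
  A via A→a b: +{a}
  B via B→b b: +{b}
  S via S→A a: +{a}
  S via S→b B: +{b}
  FIRST[S]={a,b}  FIRST[A]={a}  FIRST[B]={b}
iter 2:
  A via A→B: +{b}
  FIRST[S]={a,b}  FIRST[A]={a,b}  FIRST[B]={b}
iter 3: done
  FIRST[S]={a,b}  FIRST[A]={a,b}  FIRST[B]={b}

FIRST(A) = ["a", "b"]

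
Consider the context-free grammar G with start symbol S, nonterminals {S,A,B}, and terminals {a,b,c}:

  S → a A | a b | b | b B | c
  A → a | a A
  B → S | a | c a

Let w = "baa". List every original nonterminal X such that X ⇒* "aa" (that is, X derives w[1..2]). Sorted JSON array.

Convert to CNF:
  S -> T0 A | T0 T1 | T1 B | b | c
  A -> T0 A | a
  B -> T0 A | T0 T1 | T1 B | T2 T0 | a | b | c
  T0 -> a
  T1 -> b
  T2 -> c

Fill CYK table bottom-up (cells [i..j] with 1 ≤ i ≤ j ≤ 2 only):
  T[1,1] 'a' = {A,B,T0}  orig:{A,B}
  T[2,2] 'a' = {A,B,T0}  orig:{A,B}
  T[1,2] 'aa' = {A,B,S}

Original NTs in T[1,2] deriving "aa": ["A", "B", "S"]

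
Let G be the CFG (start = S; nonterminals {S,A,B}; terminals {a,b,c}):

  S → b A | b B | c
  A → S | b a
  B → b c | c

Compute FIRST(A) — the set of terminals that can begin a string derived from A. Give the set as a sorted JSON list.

FIRST iteration:
iter 1:
  A via A→b a: +{b}
  B via B→b c: +{b}
  B via B→c: +{c}
  S via S→b A: +{b}
  S via S→c: +{c}
  S: {b,c}  A: {b}  B: {b,c}
iter 2:
  A via A→S: +{c}
  S: {b,c}  A: {b,c}  B: {b,c}
iter 3: — fixpoint
  S: {b,c}  A: {b,c}  B: {b,c}

FIRST(A) = ["b", "c"]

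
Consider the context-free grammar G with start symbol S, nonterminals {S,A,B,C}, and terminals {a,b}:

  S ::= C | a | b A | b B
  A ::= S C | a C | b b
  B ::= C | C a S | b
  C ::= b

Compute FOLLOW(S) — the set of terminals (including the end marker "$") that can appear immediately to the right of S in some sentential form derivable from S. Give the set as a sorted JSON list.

FIRST iteration:
iter 1:
  A via A→a C: +{a}
  A via A→b b: +{b}
  B via B→b: +{b}
  C via C→b: +{b}
  S via S→C: +{b}
  S via S→a: +{a}
  FIRST(S)={a,b}  FIRST(A)={a,b}  FIRST(B)={b}  FIRST(C)={b}
iter 2: — fixpoint
  FIRST(S)={a,b}  FIRST(A)={a,b}  FIRST(B)={b}  FIRST(C)={b}

FOLLOW iteration:
seed FOLLOW(S) with $
round 1:
  A→S C: FOLLOW(S) ⊇ FIRST(C) = {b}; new: +{b}
  B→C a S: FOLLOW(C) ⊇ FIRST(a) = {a}; new: +{a}
  S→C: FOLLOW(C) ⊇ FOLLOW(S) ⊇ {$,b}; new: +{$,b}
  S→b A: FOLLOW(A) ⊇ FOLLOW(S) ⊇ {$,b}; new: +{$,b}
  S→b B: FOLLOW(B) ⊇ FOLLOW(S) ⊇ {$,b}; new: +{$,b}
  FOLLOW[S]={$,b}  FOLLOW[A]={$,b}  FOLLOW[B]={$,b}  FOLLOW[C]={$,a,b}
round 2: done
  FOLLOW[S]={$,b}  FOLLOW[A]={$,b}  FOLLOW[B]={$,b}  FOLLOW[C]={$,a,b}

FOLLOW(S) = ["$", "b"]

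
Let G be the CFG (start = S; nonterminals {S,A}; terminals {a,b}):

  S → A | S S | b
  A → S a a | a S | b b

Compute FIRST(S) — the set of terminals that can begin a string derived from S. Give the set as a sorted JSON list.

FIRST iteration:
[1]
  A via A→a S: +{a}
  A via A→b b: +{b}
  S via S→A: +{a,b}
  FIRST[S]={a,b}  FIRST[A]={a,b}
[2] done
  FIRST[S]={a,b}  FIRST[A]={a,b}

FIRST(S) = ["a", "b"]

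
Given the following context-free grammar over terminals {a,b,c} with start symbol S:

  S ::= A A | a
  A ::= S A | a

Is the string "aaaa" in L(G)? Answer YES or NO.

Convert to CNF:
  S -> A A | a
  A -> S A | a

Fill CYK table bottom-up:
  cell(0,0) a: {A,S}
  cell(1,1) a: {A,S}
  cell(2,2) a: {A,S}
  cell(3,3) a: {A,S}
  cell(0,1) aa: {A,S}
  cell(1,2) aa: {A,S}
  cell(2,3) aa: {A,S}
  cell(0,2) aaa: {A,S}
  cell(1,3) aaa: {A,S}
  cell(0,3) aaaa: {A,S}

S ∈ T[0,3] ⇒ YES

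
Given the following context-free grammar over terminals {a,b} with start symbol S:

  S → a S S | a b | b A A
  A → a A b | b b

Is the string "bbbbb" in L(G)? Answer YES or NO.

CNF form of G:
  S -> T0 T1 | T0 X3 | T1 X4
  A -> T0 X2 | T1 T1
  T0 -> a
  T1 -> b
  X2 -> A T1
  X3 -> S S
  X4 -> A A

Fill CYK table bottom-up:
  T[0,0] 'b' = {T1}  orig:{}
  T[1,1] 'b' = {T1}  orig:{}
  T[2,2] 'b' = {T1}  orig:{}
  T[3,3] 'b' = {T1}  orig:{}
  T[4,4] 'b' = {T1}  orig:{}
  T[0,1] 'bb' = {A}
  T[1,2] 'bb' = {A}
  T[2,3] 'bb' = {A}
  T[3,4] 'bb' = {A}
  T[0,2] 'bbb' = {X2}  orig:{}
  T[1,3] 'bbb' = {X2}  orig:{}
  T[2,4] 'bbb' = {X2}  orig:{}
  T[0,3] 'bbbb' = {X4}  orig:{}
  T[1,4] 'bbbb' = {X4}  orig:{}
  T[0,4] 'bbbbb' = {S}

S ∈ T[0,4] ⇒ YES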